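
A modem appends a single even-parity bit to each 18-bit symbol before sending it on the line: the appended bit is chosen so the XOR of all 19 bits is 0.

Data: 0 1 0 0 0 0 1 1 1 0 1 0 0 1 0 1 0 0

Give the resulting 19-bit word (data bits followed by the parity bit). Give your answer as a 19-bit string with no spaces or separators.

0100001110100101001

XOR of the 18 data bits: 0⊕1⊕0⊕0⊕0⊕0⊕1⊕1⊕1⊕0⊕1⊕0⊕0⊕1⊕0⊕1⊕0⊕0 = 1
Parity bit = 1 (so all 19 bits XOR to 0).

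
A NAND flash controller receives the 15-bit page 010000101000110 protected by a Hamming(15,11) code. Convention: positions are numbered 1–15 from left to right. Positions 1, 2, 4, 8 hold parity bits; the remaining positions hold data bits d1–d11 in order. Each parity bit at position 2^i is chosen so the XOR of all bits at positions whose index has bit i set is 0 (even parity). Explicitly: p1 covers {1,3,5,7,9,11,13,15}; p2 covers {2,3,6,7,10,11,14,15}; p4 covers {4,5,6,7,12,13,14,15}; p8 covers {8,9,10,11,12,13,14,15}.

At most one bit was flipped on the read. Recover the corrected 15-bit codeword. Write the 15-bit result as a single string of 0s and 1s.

010000101000111

s1 (pos 1,3,5,7,9,11,13,15): 0⊕0⊕0⊕1⊕1⊕0⊕1⊕0 = 1
s2 (pos 2,3,6,7,10,11,14,15): 1⊕0⊕0⊕1⊕0⊕0⊕1⊕0 = 1
s4 (pos 4,5,6,7,12,13,14,15): 0⊕0⊕0⊕1⊕0⊕1⊕1⊕0 = 1
s8 (pos 8,9,10,11,12,13,14,15): 0⊕1⊕0⊕0⊕0⊕1⊕1⊕0 = 1
Syndrome s8…s1 = 1111 → error at position 15.
Flip position 15: 010000101000110 → 010000101000111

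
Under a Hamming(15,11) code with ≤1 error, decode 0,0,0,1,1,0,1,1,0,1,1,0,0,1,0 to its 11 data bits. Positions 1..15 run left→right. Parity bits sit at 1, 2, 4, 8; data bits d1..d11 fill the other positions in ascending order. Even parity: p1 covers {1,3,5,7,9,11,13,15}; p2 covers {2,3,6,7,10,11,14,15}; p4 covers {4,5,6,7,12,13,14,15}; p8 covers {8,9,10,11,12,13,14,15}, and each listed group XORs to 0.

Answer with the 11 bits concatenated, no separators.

s1 (pos 1,3,5,7,9,11,13,15): 0⊕0⊕1⊕1⊕0⊕1⊕0⊕0 = 1
s2 (pos 2,3,6,7,10,11,14,15): 0⊕0⊕0⊕1⊕1⊕1⊕1⊕0 = 0
s4 (pos 4,5,6,7,12,13,14,15): 1⊕1⊕0⊕1⊕0⊕0⊕1⊕0 = 0
s8 (pos 8,9,10,11,12,13,14,15): 1⊕0⊕1⊕1⊕0⊕0⊕1⊕0 = 0
Syndrome s8…s1 = 0001 → error at position 1.
Flip position 1: 000110110110010 → 100110110110010
Read data bits from positions 3,5,6,7,9,10,11,12,13,14,15: 01010110010

01010110010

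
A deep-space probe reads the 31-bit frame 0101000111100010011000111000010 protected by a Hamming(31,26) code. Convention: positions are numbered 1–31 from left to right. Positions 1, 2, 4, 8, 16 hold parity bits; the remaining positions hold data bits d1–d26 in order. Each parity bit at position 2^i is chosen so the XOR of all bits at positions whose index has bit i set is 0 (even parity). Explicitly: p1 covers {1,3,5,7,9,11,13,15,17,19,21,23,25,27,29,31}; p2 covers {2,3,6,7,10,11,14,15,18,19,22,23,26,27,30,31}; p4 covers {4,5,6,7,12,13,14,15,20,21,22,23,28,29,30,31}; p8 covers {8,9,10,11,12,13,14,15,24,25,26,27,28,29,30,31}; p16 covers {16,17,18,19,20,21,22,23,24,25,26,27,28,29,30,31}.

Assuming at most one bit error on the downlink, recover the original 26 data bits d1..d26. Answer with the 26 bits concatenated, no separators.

00001110001011000111000010

s1 (pos 1,3,5,7,9,11,13,15,17,19,21,23,25,27,29,31): 0⊕0⊕0⊕0⊕1⊕1⊕0⊕1⊕0⊕1⊕0⊕1⊕1⊕0⊕0⊕0 = 0
s2 (pos 2,3,6,7,10,11,14,15,18,19,22,23,26,27,30,31): 1⊕0⊕0⊕0⊕1⊕1⊕0⊕1⊕1⊕1⊕0⊕1⊕0⊕0⊕1⊕0 = 0
s4 (pos 4,5,6,7,12,13,14,15,20,21,22,23,28,29,30,31): 1⊕0⊕0⊕0⊕0⊕0⊕0⊕1⊕0⊕0⊕0⊕1⊕0⊕0⊕1⊕0 = 0
s8 (pos 8,9,10,11,12,13,14,15,24,25,26,27,28,29,30,31): 1⊕1⊕1⊕1⊕0⊕0⊕0⊕1⊕1⊕1⊕0⊕0⊕0⊕0⊕1⊕0 = 0
s16 (pos 16,17,18,19,20,21,22,23,24,25,26,27,28,29,30,31): 0⊕0⊕1⊕1⊕0⊕0⊕0⊕1⊕1⊕1⊕0⊕0⊕0⊕0⊕1⊕0 = 0
Syndrome s16…s1 = 00000 → no error.
Read data bits from positions 3,5,6,7,9,10,11,12,13,14,15,17,18,19,20,21,22,23,24,25,26,27,28,29,30,31: 00001110001011000111000010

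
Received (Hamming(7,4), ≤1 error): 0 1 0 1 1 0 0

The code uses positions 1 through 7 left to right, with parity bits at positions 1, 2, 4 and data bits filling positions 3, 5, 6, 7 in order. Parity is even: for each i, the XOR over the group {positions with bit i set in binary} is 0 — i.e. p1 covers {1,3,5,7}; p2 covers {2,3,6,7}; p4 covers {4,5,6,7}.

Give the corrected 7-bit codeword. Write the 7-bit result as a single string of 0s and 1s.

0111100

s1 (pos 1,3,5,7): 0⊕0⊕1⊕0 = 1
s2 (pos 2,3,6,7): 1⊕0⊕0⊕0 = 1
s4 (pos 4,5,6,7): 1⊕1⊕0⊕0 = 0
Syndrome s4…s1 = 011 → error at position 3.
Flip position 3: 0101100 → 0111100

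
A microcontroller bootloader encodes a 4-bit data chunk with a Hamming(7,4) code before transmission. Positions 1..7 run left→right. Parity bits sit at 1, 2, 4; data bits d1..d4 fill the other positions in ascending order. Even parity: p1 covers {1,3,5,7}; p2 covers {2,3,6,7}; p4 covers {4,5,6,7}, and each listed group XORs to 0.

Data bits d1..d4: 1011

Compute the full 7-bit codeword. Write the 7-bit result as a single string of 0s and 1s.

0110011

Place data at non-parity positions: p1 p2 1 p4 0 1 1
p1 (pos 1,3,5,7): XOR of data positions = 1⊕0⊕1 = 0
p2 (pos 2,3,6,7): XOR of data positions = 1⊕1⊕1 = 1
p4 (pos 4,5,6,7): XOR of data positions = 0⊕1⊕1 = 0
Codeword: 0110011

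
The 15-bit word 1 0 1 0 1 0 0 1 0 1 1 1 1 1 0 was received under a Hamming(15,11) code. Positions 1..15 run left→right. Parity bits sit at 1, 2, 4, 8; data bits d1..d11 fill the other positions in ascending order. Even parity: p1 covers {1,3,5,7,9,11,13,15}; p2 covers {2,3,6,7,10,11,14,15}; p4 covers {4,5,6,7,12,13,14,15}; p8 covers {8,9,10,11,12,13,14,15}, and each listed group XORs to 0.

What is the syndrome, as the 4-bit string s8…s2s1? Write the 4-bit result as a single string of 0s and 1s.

0001

s1 (pos 1,3,5,7,9,11,13,15): 1⊕1⊕1⊕0⊕0⊕1⊕1⊕0 = 1
s2 (pos 2,3,6,7,10,11,14,15): 0⊕1⊕0⊕0⊕1⊕1⊕1⊕0 = 0
s4 (pos 4,5,6,7,12,13,14,15): 0⊕1⊕0⊕0⊕1⊕1⊕1⊕0 = 0
s8 (pos 8,9,10,11,12,13,14,15): 1⊕0⊕1⊕1⊕1⊕1⊕1⊕0 = 0
Syndrome s8…s1 = 0001 → error at position 1.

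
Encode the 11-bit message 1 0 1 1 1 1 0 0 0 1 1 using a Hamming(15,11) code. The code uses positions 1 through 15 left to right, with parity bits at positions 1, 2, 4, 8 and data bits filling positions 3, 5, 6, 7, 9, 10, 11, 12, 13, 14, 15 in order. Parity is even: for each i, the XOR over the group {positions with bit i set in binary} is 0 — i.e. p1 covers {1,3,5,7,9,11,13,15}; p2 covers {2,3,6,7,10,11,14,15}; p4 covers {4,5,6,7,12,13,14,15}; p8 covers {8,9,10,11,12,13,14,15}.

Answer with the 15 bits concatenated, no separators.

001001101100011

Place data at non-parity positions: p1 p2 1 p4 0 1 1 p8 1 1 0 0 0 1 1
p1 (pos 1,3,5,7,9,11,13,15): XOR of data positions = 1⊕0⊕1⊕1⊕0⊕0⊕1 = 0
p2 (pos 2,3,6,7,10,11,14,15): XOR of data positions = 1⊕1⊕1⊕1⊕0⊕1⊕1 = 0
p4 (pos 4,5,6,7,12,13,14,15): XOR of data positions = 0⊕1⊕1⊕0⊕0⊕1⊕1 = 0
p8 (pos 8,9,10,11,12,13,14,15): XOR of data positions = 1⊕1⊕0⊕0⊕0⊕1⊕1 = 0
Codeword: 001001101100011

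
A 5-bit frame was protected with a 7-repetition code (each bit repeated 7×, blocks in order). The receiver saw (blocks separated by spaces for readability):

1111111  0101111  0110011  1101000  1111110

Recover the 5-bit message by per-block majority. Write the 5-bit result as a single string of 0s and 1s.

Block 1 (1111111): 7 ones → 1
Block 2 (0101111): 5 ones → 1
Block 3 (0110011): 4 ones → 1
Block 4 (1101000): 3 ones → 0
Block 5 (1111110): 6 ones → 1

11101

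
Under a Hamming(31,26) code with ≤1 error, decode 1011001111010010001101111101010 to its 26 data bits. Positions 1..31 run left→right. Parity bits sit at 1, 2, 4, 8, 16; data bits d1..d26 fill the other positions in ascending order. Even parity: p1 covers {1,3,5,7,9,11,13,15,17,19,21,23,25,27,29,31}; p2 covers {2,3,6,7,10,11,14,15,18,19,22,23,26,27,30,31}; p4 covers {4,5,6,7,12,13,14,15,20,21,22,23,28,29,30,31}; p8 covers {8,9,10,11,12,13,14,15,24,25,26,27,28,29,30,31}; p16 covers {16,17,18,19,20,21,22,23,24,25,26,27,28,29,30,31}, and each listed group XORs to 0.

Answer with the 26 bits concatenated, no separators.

10011101001001100111101010

s1 (pos 1,3,5,7,9,11,13,15,17,19,21,23,25,27,29,31): 1⊕1⊕0⊕1⊕1⊕0⊕0⊕1⊕0⊕1⊕0⊕1⊕1⊕0⊕0⊕0 = 0
s2 (pos 2,3,6,7,10,11,14,15,18,19,22,23,26,27,30,31): 0⊕1⊕0⊕1⊕1⊕0⊕0⊕1⊕0⊕1⊕1⊕1⊕1⊕0⊕1⊕0 = 1
s4 (pos 4,5,6,7,12,13,14,15,20,21,22,23,28,29,30,31): 1⊕0⊕0⊕1⊕1⊕0⊕0⊕1⊕1⊕0⊕1⊕1⊕1⊕0⊕1⊕0 = 1
s8 (pos 8,9,10,11,12,13,14,15,24,25,26,27,28,29,30,31): 1⊕1⊕1⊕0⊕1⊕0⊕0⊕1⊕1⊕1⊕1⊕0⊕1⊕0⊕1⊕0 = 0
s16 (pos 16,17,18,19,20,21,22,23,24,25,26,27,28,29,30,31): 0⊕0⊕0⊕1⊕1⊕0⊕1⊕1⊕1⊕1⊕1⊕0⊕1⊕0⊕1⊕0 = 1
Syndrome s16…s1 = 10110 → error at position 22.
Flip position 22: 1011001111010010001101111101010 → 1011001111010010001100111101010
Read data bits from positions 3,5,6,7,9,10,11,12,13,14,15,17,18,19,20,21,22,23,24,25,26,27,28,29,30,31: 10011101001001100111101010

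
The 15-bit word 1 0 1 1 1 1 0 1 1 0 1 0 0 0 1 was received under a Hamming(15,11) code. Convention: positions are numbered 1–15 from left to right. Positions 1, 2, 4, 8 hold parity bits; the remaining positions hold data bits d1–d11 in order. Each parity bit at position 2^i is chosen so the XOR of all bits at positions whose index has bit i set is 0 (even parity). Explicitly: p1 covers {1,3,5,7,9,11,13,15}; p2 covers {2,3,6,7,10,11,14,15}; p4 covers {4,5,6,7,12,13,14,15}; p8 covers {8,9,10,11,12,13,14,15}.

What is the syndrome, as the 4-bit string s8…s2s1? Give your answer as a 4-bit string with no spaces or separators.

0000

s1 (pos 1,3,5,7,9,11,13,15): 1⊕1⊕1⊕0⊕1⊕1⊕0⊕1 = 0
s2 (pos 2,3,6,7,10,11,14,15): 0⊕1⊕1⊕0⊕0⊕1⊕0⊕1 = 0
s4 (pos 4,5,6,7,12,13,14,15): 1⊕1⊕1⊕0⊕0⊕0⊕0⊕1 = 0
s8 (pos 8,9,10,11,12,13,14,15): 1⊕1⊕0⊕1⊕0⊕0⊕0⊕1 = 0
Syndrome s8…s1 = 0000 → no error.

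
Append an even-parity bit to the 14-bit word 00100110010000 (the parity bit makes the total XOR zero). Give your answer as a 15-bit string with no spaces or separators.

001001100100000

XOR of the 14 data bits: 0⊕0⊕1⊕0⊕0⊕1⊕1⊕0⊕0⊕1⊕0⊕0⊕0⊕0 = 0
Parity bit = 0 (so all 15 bits XOR to 0).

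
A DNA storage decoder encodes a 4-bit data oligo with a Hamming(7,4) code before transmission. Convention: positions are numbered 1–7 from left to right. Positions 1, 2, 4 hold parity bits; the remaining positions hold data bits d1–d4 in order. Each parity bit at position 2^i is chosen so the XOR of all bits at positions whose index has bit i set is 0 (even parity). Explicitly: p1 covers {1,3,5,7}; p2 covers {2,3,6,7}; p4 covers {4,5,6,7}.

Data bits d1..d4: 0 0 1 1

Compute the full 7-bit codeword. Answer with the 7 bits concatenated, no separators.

Place data at non-parity positions: p1 p2 0 p4 0 1 1
p1 (pos 1,3,5,7): XOR of data positions = 0⊕0⊕1 = 1
p2 (pos 2,3,6,7): XOR of data positions = 0⊕1⊕1 = 0
p4 (pos 4,5,6,7): XOR of data positions = 0⊕1⊕1 = 0
Codeword: 1000011

1000011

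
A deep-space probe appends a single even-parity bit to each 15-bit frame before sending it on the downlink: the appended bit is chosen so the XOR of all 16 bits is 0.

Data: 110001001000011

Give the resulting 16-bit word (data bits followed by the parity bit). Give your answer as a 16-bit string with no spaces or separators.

1100010010000110

XOR of the 15 data bits: 1⊕1⊕0⊕0⊕0⊕1⊕0⊕0⊕1⊕0⊕0⊕0⊕0⊕1⊕1 = 0
Parity bit = 0 (so all 16 bits XOR to 0).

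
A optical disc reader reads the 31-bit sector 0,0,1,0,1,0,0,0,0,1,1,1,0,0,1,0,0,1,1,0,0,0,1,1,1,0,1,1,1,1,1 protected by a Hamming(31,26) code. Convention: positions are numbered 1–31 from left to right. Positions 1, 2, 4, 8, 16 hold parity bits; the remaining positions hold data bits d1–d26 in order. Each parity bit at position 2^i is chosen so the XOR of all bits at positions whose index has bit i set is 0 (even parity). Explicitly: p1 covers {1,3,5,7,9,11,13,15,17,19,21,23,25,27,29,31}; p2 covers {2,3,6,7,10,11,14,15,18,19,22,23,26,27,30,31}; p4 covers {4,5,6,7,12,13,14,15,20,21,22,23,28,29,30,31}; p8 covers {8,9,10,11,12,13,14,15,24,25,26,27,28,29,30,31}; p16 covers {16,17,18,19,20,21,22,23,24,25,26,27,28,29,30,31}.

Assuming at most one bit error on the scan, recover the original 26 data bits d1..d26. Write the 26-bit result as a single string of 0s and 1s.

11000111001011000111011111

s1 (pos 1,3,5,7,9,11,13,15,17,19,21,23,25,27,29,31): 0⊕1⊕1⊕0⊕0⊕1⊕0⊕1⊕0⊕1⊕0⊕1⊕1⊕1⊕1⊕1 = 0
s2 (pos 2,3,6,7,10,11,14,15,18,19,22,23,26,27,30,31): 0⊕1⊕0⊕0⊕1⊕1⊕0⊕1⊕1⊕1⊕0⊕1⊕0⊕1⊕1⊕1 = 0
s4 (pos 4,5,6,7,12,13,14,15,20,21,22,23,28,29,30,31): 0⊕1⊕0⊕0⊕1⊕0⊕0⊕1⊕0⊕0⊕0⊕1⊕1⊕1⊕1⊕1 = 0
s8 (pos 8,9,10,11,12,13,14,15,24,25,26,27,28,29,30,31): 0⊕0⊕1⊕1⊕1⊕0⊕0⊕1⊕1⊕1⊕0⊕1⊕1⊕1⊕1⊕1 = 1
s16 (pos 16,17,18,19,20,21,22,23,24,25,26,27,28,29,30,31): 0⊕0⊕1⊕1⊕0⊕0⊕0⊕1⊕1⊕1⊕0⊕1⊕1⊕1⊕1⊕1 = 0
Syndrome s16…s1 = 01000 → error at position 8.
Flip position 8: 0010100001110010011000111011111 → 0010100101110010011000111011111
Read data bits from positions 3,5,6,7,9,10,11,12,13,14,15,17,18,19,20,21,22,23,24,25,26,27,28,29,30,31: 11000111001011000111011111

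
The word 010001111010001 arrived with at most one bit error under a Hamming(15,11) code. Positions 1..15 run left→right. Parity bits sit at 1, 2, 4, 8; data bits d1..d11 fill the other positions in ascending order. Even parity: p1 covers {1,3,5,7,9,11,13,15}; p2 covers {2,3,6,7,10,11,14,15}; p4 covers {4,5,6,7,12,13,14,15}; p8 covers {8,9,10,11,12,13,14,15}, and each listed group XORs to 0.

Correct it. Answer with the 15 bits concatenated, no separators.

s1 (pos 1,3,5,7,9,11,13,15): 0⊕0⊕0⊕1⊕1⊕1⊕0⊕1 = 0
s2 (pos 2,3,6,7,10,11,14,15): 1⊕0⊕1⊕1⊕0⊕1⊕0⊕1 = 1
s4 (pos 4,5,6,7,12,13,14,15): 0⊕0⊕1⊕1⊕0⊕0⊕0⊕1 = 1
s8 (pos 8,9,10,11,12,13,14,15): 1⊕1⊕0⊕1⊕0⊕0⊕0⊕1 = 0
Syndrome s8…s1 = 0110 → error at position 6.
Flip position 6: 010001111010001 → 010000111010001

010000111010001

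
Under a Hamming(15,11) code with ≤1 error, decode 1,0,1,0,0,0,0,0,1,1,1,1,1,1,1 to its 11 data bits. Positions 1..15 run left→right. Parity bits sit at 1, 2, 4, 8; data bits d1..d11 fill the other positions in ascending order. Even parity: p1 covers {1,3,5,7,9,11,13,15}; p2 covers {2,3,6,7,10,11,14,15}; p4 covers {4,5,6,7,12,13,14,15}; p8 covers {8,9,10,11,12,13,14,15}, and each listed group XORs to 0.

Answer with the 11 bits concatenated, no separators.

s1 (pos 1,3,5,7,9,11,13,15): 1⊕1⊕0⊕0⊕1⊕1⊕1⊕1 = 0
s2 (pos 2,3,6,7,10,11,14,15): 0⊕1⊕0⊕0⊕1⊕1⊕1⊕1 = 1
s4 (pos 4,5,6,7,12,13,14,15): 0⊕0⊕0⊕0⊕1⊕1⊕1⊕1 = 0
s8 (pos 8,9,10,11,12,13,14,15): 0⊕1⊕1⊕1⊕1⊕1⊕1⊕1 = 1
Syndrome s8…s1 = 1010 → error at position 10.
Flip position 10: 101000001111111 → 101000001011111
Read data bits from positions 3,5,6,7,9,10,11,12,13,14,15: 10001011111

10001011111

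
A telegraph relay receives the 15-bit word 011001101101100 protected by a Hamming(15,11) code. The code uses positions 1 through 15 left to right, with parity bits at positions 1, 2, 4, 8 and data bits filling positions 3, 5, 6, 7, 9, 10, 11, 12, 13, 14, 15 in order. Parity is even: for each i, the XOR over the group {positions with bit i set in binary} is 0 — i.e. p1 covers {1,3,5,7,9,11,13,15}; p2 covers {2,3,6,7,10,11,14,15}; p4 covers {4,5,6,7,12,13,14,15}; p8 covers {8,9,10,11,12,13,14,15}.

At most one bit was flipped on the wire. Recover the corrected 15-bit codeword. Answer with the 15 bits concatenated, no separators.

s1 (pos 1,3,5,7,9,11,13,15): 0⊕1⊕0⊕1⊕1⊕0⊕1⊕0 = 0
s2 (pos 2,3,6,7,10,11,14,15): 1⊕1⊕1⊕1⊕1⊕0⊕0⊕0 = 1
s4 (pos 4,5,6,7,12,13,14,15): 0⊕0⊕1⊕1⊕1⊕1⊕0⊕0 = 0
s8 (pos 8,9,10,11,12,13,14,15): 0⊕1⊕1⊕0⊕1⊕1⊕0⊕0 = 0
Syndrome s8…s1 = 0010 → error at position 2.
Flip position 2: 011001101101100 → 001001101101100

001001101101100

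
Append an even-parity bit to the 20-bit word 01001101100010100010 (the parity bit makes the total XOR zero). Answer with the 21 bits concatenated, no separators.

010011011000101000100

XOR of the 20 data bits: 0⊕1⊕0⊕0⊕1⊕1⊕0⊕1⊕1⊕0⊕0⊕0⊕1⊕0⊕1⊕0⊕0⊕0⊕1⊕0 = 0
Parity bit = 0 (so all 21 bits XOR to 0).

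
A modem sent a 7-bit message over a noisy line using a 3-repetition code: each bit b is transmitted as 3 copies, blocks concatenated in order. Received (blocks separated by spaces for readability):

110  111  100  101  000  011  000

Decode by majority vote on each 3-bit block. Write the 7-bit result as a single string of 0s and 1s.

Block 1 (110): 2 ones → 1
Block 2 (111): 3 ones → 1
Block 3 (100): 1 one → 0
Block 4 (101): 2 ones → 1
Block 5 (000): 0 ones → 0
Block 6 (011): 2 ones → 1
Block 7 (000): 0 ones → 0

1101010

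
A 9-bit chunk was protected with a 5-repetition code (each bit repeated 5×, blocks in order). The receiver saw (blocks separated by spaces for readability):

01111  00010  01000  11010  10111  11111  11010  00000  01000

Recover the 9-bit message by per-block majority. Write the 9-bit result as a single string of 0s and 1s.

Block 1 (01111): 4 ones → 1
Block 2 (00010): 1 one → 0
Block 3 (01000): 1 one → 0
Block 4 (11010): 3 ones → 1
Block 5 (10111): 4 ones → 1
Block 6 (11111): 5 ones → 1
Block 7 (11010): 3 ones → 1
Block 8 (00000): 0 ones → 0
Block 9 (01000): 1 one → 0

100111100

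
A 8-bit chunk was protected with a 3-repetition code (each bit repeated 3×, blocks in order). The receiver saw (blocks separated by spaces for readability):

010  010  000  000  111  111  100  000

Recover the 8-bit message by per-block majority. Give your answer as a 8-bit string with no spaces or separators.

00001100

Block 1 (010): 1 one → 0
Block 2 (010): 1 one → 0
Block 3 (000): 0 ones → 0
Block 4 (000): 0 ones → 0
Block 5 (111): 3 ones → 1
Block 6 (111): 3 ones → 1
Block 7 (100): 1 one → 0
Block 8 (000): 0 ones → 0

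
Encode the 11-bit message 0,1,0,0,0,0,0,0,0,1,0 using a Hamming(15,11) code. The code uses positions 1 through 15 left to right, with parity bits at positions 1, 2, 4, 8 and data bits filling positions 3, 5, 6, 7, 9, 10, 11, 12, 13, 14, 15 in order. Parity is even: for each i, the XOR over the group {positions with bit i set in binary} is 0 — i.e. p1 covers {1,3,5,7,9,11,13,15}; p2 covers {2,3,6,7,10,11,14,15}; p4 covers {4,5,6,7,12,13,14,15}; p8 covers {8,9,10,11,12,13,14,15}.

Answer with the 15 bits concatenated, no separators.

Place data at non-parity positions: p1 p2 0 p4 1 0 0 p8 0 0 0 0 0 1 0
p1 (pos 1,3,5,7,9,11,13,15): XOR of data positions = 0⊕1⊕0⊕0⊕0⊕0⊕0 = 1
p2 (pos 2,3,6,7,10,11,14,15): XOR of data positions = 0⊕0⊕0⊕0⊕0⊕1⊕0 = 1
p4 (pos 4,5,6,7,12,13,14,15): XOR of data positions = 1⊕0⊕0⊕0⊕0⊕1⊕0 = 0
p8 (pos 8,9,10,11,12,13,14,15): XOR of data positions = 0⊕0⊕0⊕0⊕0⊕1⊕0 = 1
Codeword: 110010010000010

110010010000010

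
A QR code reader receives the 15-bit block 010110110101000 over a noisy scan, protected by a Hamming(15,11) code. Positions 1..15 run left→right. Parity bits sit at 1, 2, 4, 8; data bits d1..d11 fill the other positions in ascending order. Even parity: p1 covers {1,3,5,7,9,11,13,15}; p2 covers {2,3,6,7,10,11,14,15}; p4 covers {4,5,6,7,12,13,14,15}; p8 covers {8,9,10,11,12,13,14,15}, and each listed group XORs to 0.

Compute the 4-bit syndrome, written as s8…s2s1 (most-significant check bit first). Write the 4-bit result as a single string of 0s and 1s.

s1 (pos 1,3,5,7,9,11,13,15): 0⊕0⊕1⊕1⊕0⊕0⊕0⊕0 = 0
s2 (pos 2,3,6,7,10,11,14,15): 1⊕0⊕0⊕1⊕1⊕0⊕0⊕0 = 1
s4 (pos 4,5,6,7,12,13,14,15): 1⊕1⊕0⊕1⊕1⊕0⊕0⊕0 = 0
s8 (pos 8,9,10,11,12,13,14,15): 1⊕0⊕1⊕0⊕1⊕0⊕0⊕0 = 1
Syndrome s8…s1 = 1010 → error at position 10.

1010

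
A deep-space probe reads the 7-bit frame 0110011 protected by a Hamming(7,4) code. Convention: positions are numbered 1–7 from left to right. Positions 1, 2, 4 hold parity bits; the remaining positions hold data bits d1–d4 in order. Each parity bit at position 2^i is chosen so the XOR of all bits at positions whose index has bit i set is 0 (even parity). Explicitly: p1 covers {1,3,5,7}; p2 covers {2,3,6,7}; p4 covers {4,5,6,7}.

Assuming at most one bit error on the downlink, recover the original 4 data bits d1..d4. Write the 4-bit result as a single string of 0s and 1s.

1011

s1 (pos 1,3,5,7): 0⊕1⊕0⊕1 = 0
s2 (pos 2,3,6,7): 1⊕1⊕1⊕1 = 0
s4 (pos 4,5,6,7): 0⊕0⊕1⊕1 = 0
Syndrome s4…s1 = 000 → no error.
Read data bits from positions 3,5,6,7: 1011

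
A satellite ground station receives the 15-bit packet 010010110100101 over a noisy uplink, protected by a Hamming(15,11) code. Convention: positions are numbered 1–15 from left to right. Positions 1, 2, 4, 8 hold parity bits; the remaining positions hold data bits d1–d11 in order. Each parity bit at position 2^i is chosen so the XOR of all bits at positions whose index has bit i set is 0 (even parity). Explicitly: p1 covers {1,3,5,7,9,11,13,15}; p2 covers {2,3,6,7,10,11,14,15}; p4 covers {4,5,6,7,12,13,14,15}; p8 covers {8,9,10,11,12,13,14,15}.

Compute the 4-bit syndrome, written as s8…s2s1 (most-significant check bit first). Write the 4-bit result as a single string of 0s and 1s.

s1 (pos 1,3,5,7,9,11,13,15): 0⊕0⊕1⊕1⊕0⊕0⊕1⊕1 = 0
s2 (pos 2,3,6,7,10,11,14,15): 1⊕0⊕0⊕1⊕1⊕0⊕0⊕1 = 0
s4 (pos 4,5,6,7,12,13,14,15): 0⊕1⊕0⊕1⊕0⊕1⊕0⊕1 = 0
s8 (pos 8,9,10,11,12,13,14,15): 1⊕0⊕1⊕0⊕0⊕1⊕0⊕1 = 0
Syndrome s8…s1 = 0000 → no error.

0000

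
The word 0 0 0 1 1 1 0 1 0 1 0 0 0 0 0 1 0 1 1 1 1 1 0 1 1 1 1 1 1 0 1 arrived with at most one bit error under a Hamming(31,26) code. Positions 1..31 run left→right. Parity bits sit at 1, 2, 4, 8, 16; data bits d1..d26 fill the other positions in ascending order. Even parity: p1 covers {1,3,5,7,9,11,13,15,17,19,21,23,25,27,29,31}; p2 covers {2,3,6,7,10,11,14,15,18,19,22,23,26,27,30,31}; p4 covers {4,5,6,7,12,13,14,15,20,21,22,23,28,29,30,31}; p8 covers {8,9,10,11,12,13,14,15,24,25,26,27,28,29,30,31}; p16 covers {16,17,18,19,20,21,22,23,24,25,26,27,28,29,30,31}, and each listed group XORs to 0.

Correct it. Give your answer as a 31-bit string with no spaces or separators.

s1 (pos 1,3,5,7,9,11,13,15,17,19,21,23,25,27,29,31): 0⊕0⊕1⊕0⊕0⊕0⊕0⊕0⊕0⊕1⊕1⊕0⊕1⊕1⊕1⊕1 = 1
s2 (pos 2,3,6,7,10,11,14,15,18,19,22,23,26,27,30,31): 0⊕0⊕1⊕0⊕1⊕0⊕0⊕0⊕1⊕1⊕1⊕0⊕1⊕1⊕0⊕1 = 0
s4 (pos 4,5,6,7,12,13,14,15,20,21,22,23,28,29,30,31): 1⊕1⊕1⊕0⊕0⊕0⊕0⊕0⊕1⊕1⊕1⊕0⊕1⊕1⊕0⊕1 = 1
s8 (pos 8,9,10,11,12,13,14,15,24,25,26,27,28,29,30,31): 1⊕0⊕1⊕0⊕0⊕0⊕0⊕0⊕1⊕1⊕1⊕1⊕1⊕1⊕0⊕1 = 1
s16 (pos 16,17,18,19,20,21,22,23,24,25,26,27,28,29,30,31): 1⊕0⊕1⊕1⊕1⊕1⊕1⊕0⊕1⊕1⊕1⊕1⊕1⊕1⊕0⊕1 = 1
Syndrome s16…s1 = 11101 → error at position 29.
Flip position 29: 0001110101000001011111011111101 → 0001110101000001011111011111001

0001110101000001011111011111001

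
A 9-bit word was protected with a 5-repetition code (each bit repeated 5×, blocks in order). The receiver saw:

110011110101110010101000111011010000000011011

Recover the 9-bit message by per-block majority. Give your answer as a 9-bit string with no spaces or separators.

Block 1 (11001): 3 ones → 1
Block 2 (11101): 4 ones → 1
Block 3 (01110): 3 ones → 1
Block 4 (01010): 2 ones → 0
Block 5 (10001): 2 ones → 0
Block 6 (11011): 4 ones → 1
Block 7 (01000): 1 one → 0
Block 8 (00000): 0 ones → 0
Block 9 (11011): 4 ones → 1

111001001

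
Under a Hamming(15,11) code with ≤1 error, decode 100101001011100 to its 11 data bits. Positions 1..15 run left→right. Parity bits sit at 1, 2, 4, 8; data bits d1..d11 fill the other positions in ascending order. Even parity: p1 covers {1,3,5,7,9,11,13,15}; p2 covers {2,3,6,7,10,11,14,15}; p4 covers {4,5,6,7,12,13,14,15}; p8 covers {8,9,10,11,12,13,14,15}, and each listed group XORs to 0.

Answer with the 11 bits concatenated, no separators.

00101011100

s1 (pos 1,3,5,7,9,11,13,15): 1⊕0⊕0⊕0⊕1⊕1⊕1⊕0 = 0
s2 (pos 2,3,6,7,10,11,14,15): 0⊕0⊕1⊕0⊕0⊕1⊕0⊕0 = 0
s4 (pos 4,5,6,7,12,13,14,15): 1⊕0⊕1⊕0⊕1⊕1⊕0⊕0 = 0
s8 (pos 8,9,10,11,12,13,14,15): 0⊕1⊕0⊕1⊕1⊕1⊕0⊕0 = 0
Syndrome s8…s1 = 0000 → no error.
Read data bits from positions 3,5,6,7,9,10,11,12,13,14,15: 00101011100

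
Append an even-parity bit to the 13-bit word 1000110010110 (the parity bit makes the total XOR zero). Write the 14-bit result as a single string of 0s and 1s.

10001100101100

XOR of the 13 data bits: 1⊕0⊕0⊕0⊕1⊕1⊕0⊕0⊕1⊕0⊕1⊕1⊕0 = 0
Parity bit = 0 (so all 14 bits XOR to 0).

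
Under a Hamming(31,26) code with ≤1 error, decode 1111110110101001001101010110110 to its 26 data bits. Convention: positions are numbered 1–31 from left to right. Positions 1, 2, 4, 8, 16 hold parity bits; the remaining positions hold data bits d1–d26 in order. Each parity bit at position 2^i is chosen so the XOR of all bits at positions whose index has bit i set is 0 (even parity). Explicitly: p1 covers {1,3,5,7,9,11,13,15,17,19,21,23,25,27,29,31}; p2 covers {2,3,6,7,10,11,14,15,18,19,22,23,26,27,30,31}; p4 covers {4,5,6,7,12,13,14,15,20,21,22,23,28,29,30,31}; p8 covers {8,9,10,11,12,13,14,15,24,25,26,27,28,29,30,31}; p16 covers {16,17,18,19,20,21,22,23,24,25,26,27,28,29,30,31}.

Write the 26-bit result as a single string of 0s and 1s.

s1 (pos 1,3,5,7,9,11,13,15,17,19,21,23,25,27,29,31): 1⊕1⊕1⊕0⊕1⊕1⊕1⊕0⊕0⊕1⊕0⊕0⊕0⊕1⊕1⊕0 = 1
s2 (pos 2,3,6,7,10,11,14,15,18,19,22,23,26,27,30,31): 1⊕1⊕1⊕0⊕0⊕1⊕0⊕0⊕0⊕1⊕1⊕0⊕1⊕1⊕1⊕0 = 1
s4 (pos 4,5,6,7,12,13,14,15,20,21,22,23,28,29,30,31): 1⊕1⊕1⊕0⊕0⊕1⊕0⊕0⊕1⊕0⊕1⊕0⊕0⊕1⊕1⊕0 = 0
s8 (pos 8,9,10,11,12,13,14,15,24,25,26,27,28,29,30,31): 1⊕1⊕0⊕1⊕0⊕1⊕0⊕0⊕1⊕0⊕1⊕1⊕0⊕1⊕1⊕0 = 1
s16 (pos 16,17,18,19,20,21,22,23,24,25,26,27,28,29,30,31): 1⊕0⊕0⊕1⊕1⊕0⊕1⊕0⊕1⊕0⊕1⊕1⊕0⊕1⊕1⊕0 = 1
Syndrome s16…s1 = 11011 → error at position 27.
Flip position 27: 1111110110101001001101010110110 → 1111110110101001001101010100110
Read data bits from positions 3,5,6,7,9,10,11,12,13,14,15,17,18,19,20,21,22,23,24,25,26,27,28,29,30,31: 11101010100001101010100110

11101010100001101010100110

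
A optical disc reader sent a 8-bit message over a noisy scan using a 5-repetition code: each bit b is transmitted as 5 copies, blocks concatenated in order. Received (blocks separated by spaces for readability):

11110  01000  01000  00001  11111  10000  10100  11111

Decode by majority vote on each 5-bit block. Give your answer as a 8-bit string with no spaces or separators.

10001001

Block 1 (11110): 4 ones → 1
Block 2 (01000): 1 one → 0
Block 3 (01000): 1 one → 0
Block 4 (00001): 1 one → 0
Block 5 (11111): 5 ones → 1
Block 6 (10000): 1 one → 0
Block 7 (10100): 2 ones → 0
Block 8 (11111): 5 ones → 1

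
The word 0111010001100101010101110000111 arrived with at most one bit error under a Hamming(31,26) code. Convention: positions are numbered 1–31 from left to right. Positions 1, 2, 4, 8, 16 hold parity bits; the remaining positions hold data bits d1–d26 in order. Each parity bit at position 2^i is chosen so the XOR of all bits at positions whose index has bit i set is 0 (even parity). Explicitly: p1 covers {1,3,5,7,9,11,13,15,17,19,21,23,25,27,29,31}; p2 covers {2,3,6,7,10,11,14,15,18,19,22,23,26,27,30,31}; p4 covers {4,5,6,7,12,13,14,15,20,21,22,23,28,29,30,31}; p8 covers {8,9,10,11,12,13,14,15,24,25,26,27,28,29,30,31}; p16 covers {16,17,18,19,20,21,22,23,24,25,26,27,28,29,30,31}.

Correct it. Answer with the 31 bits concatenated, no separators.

0111010001100101010101110000110

s1 (pos 1,3,5,7,9,11,13,15,17,19,21,23,25,27,29,31): 0⊕1⊕0⊕0⊕0⊕1⊕0⊕0⊕0⊕0⊕0⊕1⊕0⊕0⊕1⊕1 = 1
s2 (pos 2,3,6,7,10,11,14,15,18,19,22,23,26,27,30,31): 1⊕1⊕1⊕0⊕1⊕1⊕1⊕0⊕1⊕0⊕1⊕1⊕0⊕0⊕1⊕1 = 1
s4 (pos 4,5,6,7,12,13,14,15,20,21,22,23,28,29,30,31): 1⊕0⊕1⊕0⊕0⊕0⊕1⊕0⊕1⊕0⊕1⊕1⊕0⊕1⊕1⊕1 = 1
s8 (pos 8,9,10,11,12,13,14,15,24,25,26,27,28,29,30,31): 0⊕0⊕1⊕1⊕0⊕0⊕1⊕0⊕1⊕0⊕0⊕0⊕0⊕1⊕1⊕1 = 1
s16 (pos 16,17,18,19,20,21,22,23,24,25,26,27,28,29,30,31): 1⊕0⊕1⊕0⊕1⊕0⊕1⊕1⊕1⊕0⊕0⊕0⊕0⊕1⊕1⊕1 = 1
Syndrome s16…s1 = 11111 → error at position 31.
Flip position 31: 0111010001100101010101110000111 → 0111010001100101010101110000110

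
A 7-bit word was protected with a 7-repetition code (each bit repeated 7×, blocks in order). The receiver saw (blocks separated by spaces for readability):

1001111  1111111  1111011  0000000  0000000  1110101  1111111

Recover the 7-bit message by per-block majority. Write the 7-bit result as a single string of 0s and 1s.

1110011

Block 1 (1001111): 5 ones → 1
Block 2 (1111111): 7 ones → 1
Block 3 (1111011): 6 ones → 1
Block 4 (0000000): 0 ones → 0
Block 5 (0000000): 0 ones → 0
Block 6 (1110101): 5 ones → 1
Block 7 (1111111): 7 ones → 1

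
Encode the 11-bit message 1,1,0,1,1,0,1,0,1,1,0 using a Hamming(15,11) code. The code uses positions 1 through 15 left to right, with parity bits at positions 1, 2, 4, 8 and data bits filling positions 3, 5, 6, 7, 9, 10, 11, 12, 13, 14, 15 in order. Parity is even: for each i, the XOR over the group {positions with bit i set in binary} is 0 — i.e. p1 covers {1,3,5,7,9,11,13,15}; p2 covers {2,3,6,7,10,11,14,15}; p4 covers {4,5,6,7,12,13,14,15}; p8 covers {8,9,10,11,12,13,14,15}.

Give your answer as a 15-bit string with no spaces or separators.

Place data at non-parity positions: p1 p2 1 p4 1 0 1 p8 1 0 1 0 1 1 0
p1 (pos 1,3,5,7,9,11,13,15): XOR of data positions = 1⊕1⊕1⊕1⊕1⊕1⊕0 = 0
p2 (pos 2,3,6,7,10,11,14,15): XOR of data positions = 1⊕0⊕1⊕0⊕1⊕1⊕0 = 0
p4 (pos 4,5,6,7,12,13,14,15): XOR of data positions = 1⊕0⊕1⊕0⊕1⊕1⊕0 = 0
p8 (pos 8,9,10,11,12,13,14,15): XOR of data positions = 1⊕0⊕1⊕0⊕1⊕1⊕0 = 0
Codeword: 001010101010110

001010101010110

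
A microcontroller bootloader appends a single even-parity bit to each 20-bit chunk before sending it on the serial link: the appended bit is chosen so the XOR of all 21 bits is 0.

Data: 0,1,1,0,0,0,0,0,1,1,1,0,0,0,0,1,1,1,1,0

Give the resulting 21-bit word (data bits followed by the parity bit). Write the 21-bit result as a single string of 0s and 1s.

011000001110000111101

XOR of the 20 data bits: 0⊕1⊕1⊕0⊕0⊕0⊕0⊕0⊕1⊕1⊕1⊕0⊕0⊕0⊕0⊕1⊕1⊕1⊕1⊕0 = 1
Parity bit = 1 (so all 21 bits XOR to 0).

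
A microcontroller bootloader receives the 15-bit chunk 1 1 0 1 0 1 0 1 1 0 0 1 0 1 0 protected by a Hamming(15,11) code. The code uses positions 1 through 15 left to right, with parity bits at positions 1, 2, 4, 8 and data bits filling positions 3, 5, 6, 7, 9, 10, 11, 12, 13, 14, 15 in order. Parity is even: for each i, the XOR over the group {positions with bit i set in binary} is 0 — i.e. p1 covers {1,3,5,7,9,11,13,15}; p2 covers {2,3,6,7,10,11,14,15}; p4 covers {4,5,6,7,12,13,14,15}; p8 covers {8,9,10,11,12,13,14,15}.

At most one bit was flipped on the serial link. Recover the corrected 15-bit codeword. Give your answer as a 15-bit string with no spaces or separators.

s1 (pos 1,3,5,7,9,11,13,15): 1⊕0⊕0⊕0⊕1⊕0⊕0⊕0 = 0
s2 (pos 2,3,6,7,10,11,14,15): 1⊕0⊕1⊕0⊕0⊕0⊕1⊕0 = 1
s4 (pos 4,5,6,7,12,13,14,15): 1⊕0⊕1⊕0⊕1⊕0⊕1⊕0 = 0
s8 (pos 8,9,10,11,12,13,14,15): 1⊕1⊕0⊕0⊕1⊕0⊕1⊕0 = 0
Syndrome s8…s1 = 0010 → error at position 2.
Flip position 2: 110101011001010 → 100101011001010

100101011001010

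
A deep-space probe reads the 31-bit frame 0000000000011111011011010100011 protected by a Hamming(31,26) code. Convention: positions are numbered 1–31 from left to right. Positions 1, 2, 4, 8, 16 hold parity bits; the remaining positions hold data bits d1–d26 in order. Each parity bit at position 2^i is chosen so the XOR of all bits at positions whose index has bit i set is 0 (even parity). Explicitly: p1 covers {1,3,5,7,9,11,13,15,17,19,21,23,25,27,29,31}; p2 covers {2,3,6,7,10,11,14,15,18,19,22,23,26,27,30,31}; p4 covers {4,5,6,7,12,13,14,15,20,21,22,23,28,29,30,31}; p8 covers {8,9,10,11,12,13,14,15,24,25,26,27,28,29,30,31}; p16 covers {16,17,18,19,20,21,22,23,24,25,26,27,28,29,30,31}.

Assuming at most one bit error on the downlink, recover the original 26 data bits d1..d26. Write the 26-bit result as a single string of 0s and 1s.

00000001111111011010100011

s1 (pos 1,3,5,7,9,11,13,15,17,19,21,23,25,27,29,31): 0⊕0⊕0⊕0⊕0⊕0⊕1⊕1⊕0⊕1⊕1⊕0⊕0⊕0⊕0⊕1 = 1
s2 (pos 2,3,6,7,10,11,14,15,18,19,22,23,26,27,30,31): 0⊕0⊕0⊕0⊕0⊕0⊕1⊕1⊕1⊕1⊕1⊕0⊕1⊕0⊕1⊕1 = 0
s4 (pos 4,5,6,7,12,13,14,15,20,21,22,23,28,29,30,31): 0⊕0⊕0⊕0⊕1⊕1⊕1⊕1⊕0⊕1⊕1⊕0⊕0⊕0⊕1⊕1 = 0
s8 (pos 8,9,10,11,12,13,14,15,24,25,26,27,28,29,30,31): 0⊕0⊕0⊕0⊕1⊕1⊕1⊕1⊕1⊕0⊕1⊕0⊕0⊕0⊕1⊕1 = 0
s16 (pos 16,17,18,19,20,21,22,23,24,25,26,27,28,29,30,31): 1⊕0⊕1⊕1⊕0⊕1⊕1⊕0⊕1⊕0⊕1⊕0⊕0⊕0⊕1⊕1 = 1
Syndrome s16…s1 = 10001 → error at position 17.
Flip position 17: 0000000000011111011011010100011 → 0000000000011111111011010100011
Read data bits from positions 3,5,6,7,9,10,11,12,13,14,15,17,18,19,20,21,22,23,24,25,26,27,28,29,30,31: 00000001111111011010100011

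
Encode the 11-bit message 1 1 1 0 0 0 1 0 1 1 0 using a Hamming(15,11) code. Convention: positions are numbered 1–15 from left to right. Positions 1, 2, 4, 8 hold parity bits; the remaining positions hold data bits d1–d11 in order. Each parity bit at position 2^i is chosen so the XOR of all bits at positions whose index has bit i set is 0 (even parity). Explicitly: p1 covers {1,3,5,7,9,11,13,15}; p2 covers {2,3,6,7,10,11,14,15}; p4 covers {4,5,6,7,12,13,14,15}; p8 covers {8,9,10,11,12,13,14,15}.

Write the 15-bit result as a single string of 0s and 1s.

Place data at non-parity positions: p1 p2 1 p4 1 1 0 p8 0 0 1 0 1 1 0
p1 (pos 1,3,5,7,9,11,13,15): XOR of data positions = 1⊕1⊕0⊕0⊕1⊕1⊕0 = 0
p2 (pos 2,3,6,7,10,11,14,15): XOR of data positions = 1⊕1⊕0⊕0⊕1⊕1⊕0 = 0
p4 (pos 4,5,6,7,12,13,14,15): XOR of data positions = 1⊕1⊕0⊕0⊕1⊕1⊕0 = 0
p8 (pos 8,9,10,11,12,13,14,15): XOR of data positions = 0⊕0⊕1⊕0⊕1⊕1⊕0 = 1
Codeword: 001011010010110

001011010010110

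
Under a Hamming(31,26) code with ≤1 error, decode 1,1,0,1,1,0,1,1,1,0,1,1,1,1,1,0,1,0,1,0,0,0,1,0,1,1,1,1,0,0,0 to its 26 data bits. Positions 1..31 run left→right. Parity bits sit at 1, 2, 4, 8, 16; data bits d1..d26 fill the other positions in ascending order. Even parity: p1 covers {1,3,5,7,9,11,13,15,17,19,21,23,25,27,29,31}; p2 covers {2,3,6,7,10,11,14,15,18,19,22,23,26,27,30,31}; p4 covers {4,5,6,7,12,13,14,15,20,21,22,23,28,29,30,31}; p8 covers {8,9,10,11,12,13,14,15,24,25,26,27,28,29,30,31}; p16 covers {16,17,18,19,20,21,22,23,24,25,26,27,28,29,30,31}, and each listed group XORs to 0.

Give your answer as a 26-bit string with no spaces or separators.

s1 (pos 1,3,5,7,9,11,13,15,17,19,21,23,25,27,29,31): 1⊕0⊕1⊕1⊕1⊕1⊕1⊕1⊕1⊕1⊕0⊕1⊕1⊕1⊕0⊕0 = 0
s2 (pos 2,3,6,7,10,11,14,15,18,19,22,23,26,27,30,31): 1⊕0⊕0⊕1⊕0⊕1⊕1⊕1⊕0⊕1⊕0⊕1⊕1⊕1⊕0⊕0 = 1
s4 (pos 4,5,6,7,12,13,14,15,20,21,22,23,28,29,30,31): 1⊕1⊕0⊕1⊕1⊕1⊕1⊕1⊕0⊕0⊕0⊕1⊕1⊕0⊕0⊕0 = 1
s8 (pos 8,9,10,11,12,13,14,15,24,25,26,27,28,29,30,31): 1⊕1⊕0⊕1⊕1⊕1⊕1⊕1⊕0⊕1⊕1⊕1⊕1⊕0⊕0⊕0 = 1
s16 (pos 16,17,18,19,20,21,22,23,24,25,26,27,28,29,30,31): 0⊕1⊕0⊕1⊕0⊕0⊕0⊕1⊕0⊕1⊕1⊕1⊕1⊕0⊕0⊕0 = 1
Syndrome s16…s1 = 11110 → error at position 30.
Flip position 30: 1101101110111110101000101111000 → 1101101110111110101000101111010
Read data bits from positions 3,5,6,7,9,10,11,12,13,14,15,17,18,19,20,21,22,23,24,25,26,27,28,29,30,31: 01011011111101000101111010

01011011111101000101111010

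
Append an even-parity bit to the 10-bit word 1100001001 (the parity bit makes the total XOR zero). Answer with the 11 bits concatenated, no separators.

11000010010

XOR of the 10 data bits: 1⊕1⊕0⊕0⊕0⊕0⊕1⊕0⊕0⊕1 = 0
Parity bit = 0 (so all 11 bits XOR to 0).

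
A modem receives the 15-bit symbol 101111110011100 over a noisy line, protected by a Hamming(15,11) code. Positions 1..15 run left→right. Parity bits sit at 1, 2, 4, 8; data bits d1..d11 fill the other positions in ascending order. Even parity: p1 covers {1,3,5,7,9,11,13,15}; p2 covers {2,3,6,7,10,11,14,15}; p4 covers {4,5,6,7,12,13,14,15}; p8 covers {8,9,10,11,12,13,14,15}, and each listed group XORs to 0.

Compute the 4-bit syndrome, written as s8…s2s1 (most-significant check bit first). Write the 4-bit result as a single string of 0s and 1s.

s1 (pos 1,3,5,7,9,11,13,15): 1⊕1⊕1⊕1⊕0⊕1⊕1⊕0 = 0
s2 (pos 2,3,6,7,10,11,14,15): 0⊕1⊕1⊕1⊕0⊕1⊕0⊕0 = 0
s4 (pos 4,5,6,7,12,13,14,15): 1⊕1⊕1⊕1⊕1⊕1⊕0⊕0 = 0
s8 (pos 8,9,10,11,12,13,14,15): 1⊕0⊕0⊕1⊕1⊕1⊕0⊕0 = 0
Syndrome s8…s1 = 0000 → no error.

0000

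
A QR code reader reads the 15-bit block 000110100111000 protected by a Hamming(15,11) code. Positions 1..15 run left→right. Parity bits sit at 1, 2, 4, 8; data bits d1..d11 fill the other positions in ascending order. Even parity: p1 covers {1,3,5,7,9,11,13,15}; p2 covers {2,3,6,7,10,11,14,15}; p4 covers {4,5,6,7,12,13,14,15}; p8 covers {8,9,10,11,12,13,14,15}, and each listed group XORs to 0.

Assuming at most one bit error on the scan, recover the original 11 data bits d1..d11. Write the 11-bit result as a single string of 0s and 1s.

s1 (pos 1,3,5,7,9,11,13,15): 0⊕0⊕1⊕1⊕0⊕1⊕0⊕0 = 1
s2 (pos 2,3,6,7,10,11,14,15): 0⊕0⊕0⊕1⊕1⊕1⊕0⊕0 = 1
s4 (pos 4,5,6,7,12,13,14,15): 1⊕1⊕0⊕1⊕1⊕0⊕0⊕0 = 0
s8 (pos 8,9,10,11,12,13,14,15): 0⊕0⊕1⊕1⊕1⊕0⊕0⊕0 = 1
Syndrome s8…s1 = 1011 → error at position 11.
Flip position 11: 000110100111000 → 000110100101000
Read data bits from positions 3,5,6,7,9,10,11,12,13,14,15: 01010101000

01010101000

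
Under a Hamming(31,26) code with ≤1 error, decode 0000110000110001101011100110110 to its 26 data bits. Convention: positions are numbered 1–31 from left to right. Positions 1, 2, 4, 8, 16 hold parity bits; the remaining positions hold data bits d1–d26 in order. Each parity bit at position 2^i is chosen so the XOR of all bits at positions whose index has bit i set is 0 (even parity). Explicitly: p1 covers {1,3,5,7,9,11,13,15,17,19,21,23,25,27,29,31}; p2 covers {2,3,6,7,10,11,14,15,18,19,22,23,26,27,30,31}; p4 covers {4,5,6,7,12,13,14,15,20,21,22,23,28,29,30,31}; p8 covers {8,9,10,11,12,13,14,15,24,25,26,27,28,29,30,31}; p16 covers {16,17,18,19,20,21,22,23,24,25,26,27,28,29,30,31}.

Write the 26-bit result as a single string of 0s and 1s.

s1 (pos 1,3,5,7,9,11,13,15,17,19,21,23,25,27,29,31): 0⊕0⊕1⊕0⊕0⊕1⊕0⊕0⊕1⊕1⊕1⊕1⊕0⊕1⊕1⊕0 = 0
s2 (pos 2,3,6,7,10,11,14,15,18,19,22,23,26,27,30,31): 0⊕0⊕1⊕0⊕0⊕1⊕0⊕0⊕0⊕1⊕1⊕1⊕1⊕1⊕1⊕0 = 0
s4 (pos 4,5,6,7,12,13,14,15,20,21,22,23,28,29,30,31): 0⊕1⊕1⊕0⊕1⊕0⊕0⊕0⊕0⊕1⊕1⊕1⊕0⊕1⊕1⊕0 = 0
s8 (pos 8,9,10,11,12,13,14,15,24,25,26,27,28,29,30,31): 0⊕0⊕0⊕1⊕1⊕0⊕0⊕0⊕0⊕0⊕1⊕1⊕0⊕1⊕1⊕0 = 0
s16 (pos 16,17,18,19,20,21,22,23,24,25,26,27,28,29,30,31): 1⊕1⊕0⊕1⊕0⊕1⊕1⊕1⊕0⊕0⊕1⊕1⊕0⊕1⊕1⊕0 = 0
Syndrome s16…s1 = 00000 → no error.
Read data bits from positions 3,5,6,7,9,10,11,12,13,14,15,17,18,19,20,21,22,23,24,25,26,27,28,29,30,31: 01100011000101011100110110

01100011000101011100110110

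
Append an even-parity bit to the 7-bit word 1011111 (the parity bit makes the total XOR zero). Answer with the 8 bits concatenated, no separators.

10111110

XOR of the 7 data bits: 1⊕0⊕1⊕1⊕1⊕1⊕1 = 0
Parity bit = 0 (so all 8 bits XOR to 0).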